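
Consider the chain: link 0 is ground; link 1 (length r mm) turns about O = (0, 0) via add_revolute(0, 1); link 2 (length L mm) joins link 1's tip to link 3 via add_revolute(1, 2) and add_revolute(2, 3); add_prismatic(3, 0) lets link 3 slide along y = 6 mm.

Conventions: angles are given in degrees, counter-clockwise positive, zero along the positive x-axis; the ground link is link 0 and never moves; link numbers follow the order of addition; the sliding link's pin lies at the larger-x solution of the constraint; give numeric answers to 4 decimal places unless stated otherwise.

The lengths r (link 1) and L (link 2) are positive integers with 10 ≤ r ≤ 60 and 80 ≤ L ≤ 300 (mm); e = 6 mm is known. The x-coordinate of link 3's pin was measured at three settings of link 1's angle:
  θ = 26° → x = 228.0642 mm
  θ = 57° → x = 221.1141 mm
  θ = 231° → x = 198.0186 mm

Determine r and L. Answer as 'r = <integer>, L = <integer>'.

constraint per measurement: (x − r cos θ)² + (r sin θ − e)² = L²
subtracting the θ₁ and θ₂ equations cancels the r² and L² terms:
r = (x₁² − x₂²) / (2[(x₁cos θ₁ + e sin θ₁) − (x₂cos θ₂ + e sin θ₂)]) = 19.0000 → r = 19
L² = (x₁ − r cos θ₁)² + (r sin θ₁ − e)² = 44520.9864 → L = 211.0000 → L = 211
check at θ₃=231°: x = 198.0186 (printed 198.0186) ✓

r = 19, L = 211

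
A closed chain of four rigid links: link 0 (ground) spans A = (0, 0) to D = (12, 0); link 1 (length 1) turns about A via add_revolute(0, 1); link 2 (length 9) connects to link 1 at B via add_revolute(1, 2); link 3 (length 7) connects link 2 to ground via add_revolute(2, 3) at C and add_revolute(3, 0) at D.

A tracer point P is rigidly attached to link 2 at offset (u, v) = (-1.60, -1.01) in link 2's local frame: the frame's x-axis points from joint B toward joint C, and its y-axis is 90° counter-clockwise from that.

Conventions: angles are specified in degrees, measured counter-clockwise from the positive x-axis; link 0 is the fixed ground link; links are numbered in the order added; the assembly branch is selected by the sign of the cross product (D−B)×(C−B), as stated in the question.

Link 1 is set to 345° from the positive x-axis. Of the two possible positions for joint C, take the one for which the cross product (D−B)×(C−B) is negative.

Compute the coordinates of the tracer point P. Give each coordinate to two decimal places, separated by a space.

A=(0,0), D=(12.00,0)
B = A + 1.00·(cos345°, sin345°) = (0.9659, -0.2588)
|BD| = 11.0371
circle(B,9.00) ∩ circle(D,7.00): a=6.9682, h=5.6960
  candidates: C₊=(7.7986,5.5990) cross=62.867; C₋=(8.0658,-5.7898) cross=-62.867
  branch - wants cross < 0 → take C=(8.0658,-5.7898) (cross=-62.867)
ex = (C−B)/|BC| = (0.7889,-0.6146); ey = (0.6146,0.7889)
P = B + -1.60·ex + -1.01·ey = (-0.9170,-0.0723)

-0.92 -0.07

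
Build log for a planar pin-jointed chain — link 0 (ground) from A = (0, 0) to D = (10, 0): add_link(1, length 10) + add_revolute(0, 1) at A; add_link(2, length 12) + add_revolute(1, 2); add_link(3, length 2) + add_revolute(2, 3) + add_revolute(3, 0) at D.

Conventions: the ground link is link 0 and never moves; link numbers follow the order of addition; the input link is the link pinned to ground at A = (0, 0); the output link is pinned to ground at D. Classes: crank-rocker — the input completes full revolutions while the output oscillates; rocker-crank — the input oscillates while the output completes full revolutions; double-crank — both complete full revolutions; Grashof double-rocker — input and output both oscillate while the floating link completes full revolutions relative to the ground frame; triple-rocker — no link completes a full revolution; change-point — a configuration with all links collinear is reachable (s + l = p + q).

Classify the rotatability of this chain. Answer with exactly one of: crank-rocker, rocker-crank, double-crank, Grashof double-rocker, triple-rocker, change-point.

lengths: ground=10, input=10, coupler=12, output=2
sorted: s=2 (shortest), l=12 (longest), p+q=20
s + l = 14 vs p + q = 20
s + l < p + q (Grashof) with shortest = output link → rocker-crank

rocker-crank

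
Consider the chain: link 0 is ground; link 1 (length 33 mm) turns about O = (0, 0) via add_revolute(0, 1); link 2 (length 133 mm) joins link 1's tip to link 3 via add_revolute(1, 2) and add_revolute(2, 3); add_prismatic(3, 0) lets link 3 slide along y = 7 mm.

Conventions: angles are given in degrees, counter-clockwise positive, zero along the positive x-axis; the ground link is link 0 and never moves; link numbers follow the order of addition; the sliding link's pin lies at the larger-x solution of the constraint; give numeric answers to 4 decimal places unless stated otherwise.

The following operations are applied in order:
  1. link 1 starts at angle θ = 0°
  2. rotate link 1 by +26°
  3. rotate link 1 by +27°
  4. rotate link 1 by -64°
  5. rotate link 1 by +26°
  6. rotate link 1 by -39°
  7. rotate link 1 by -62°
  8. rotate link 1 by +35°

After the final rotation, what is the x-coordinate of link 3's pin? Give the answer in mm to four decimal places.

geometry: r = 33 mm, L = 133 mm, e = 7 mm; θ starts at 0°
rotate link 1 by +26°: θ ← 0° +26° = 26°
rotate link 1 by +27°: θ ← 26° +27° = 53°
rotate link 1 by -64°: θ ← 53° -64° = -11°
rotate link 1 by +26°: θ ← -11° +26° = 15°
rotate link 1 by -39°: θ ← 15° -39° = -24°
rotate link 1 by -62°: θ ← -24° -62° = -86°
rotate link 1 by +35°: θ ← -86° +35° = -51°
crank pin P = (r cos θ, r sin θ) = (20.767573, -25.645817)
h = r sin θ − e = -25.645817 − 7 = -32.645817
x = r cos θ + √(L² − h²) = 20.767573 + 128.931186 = 149.698759

149.6988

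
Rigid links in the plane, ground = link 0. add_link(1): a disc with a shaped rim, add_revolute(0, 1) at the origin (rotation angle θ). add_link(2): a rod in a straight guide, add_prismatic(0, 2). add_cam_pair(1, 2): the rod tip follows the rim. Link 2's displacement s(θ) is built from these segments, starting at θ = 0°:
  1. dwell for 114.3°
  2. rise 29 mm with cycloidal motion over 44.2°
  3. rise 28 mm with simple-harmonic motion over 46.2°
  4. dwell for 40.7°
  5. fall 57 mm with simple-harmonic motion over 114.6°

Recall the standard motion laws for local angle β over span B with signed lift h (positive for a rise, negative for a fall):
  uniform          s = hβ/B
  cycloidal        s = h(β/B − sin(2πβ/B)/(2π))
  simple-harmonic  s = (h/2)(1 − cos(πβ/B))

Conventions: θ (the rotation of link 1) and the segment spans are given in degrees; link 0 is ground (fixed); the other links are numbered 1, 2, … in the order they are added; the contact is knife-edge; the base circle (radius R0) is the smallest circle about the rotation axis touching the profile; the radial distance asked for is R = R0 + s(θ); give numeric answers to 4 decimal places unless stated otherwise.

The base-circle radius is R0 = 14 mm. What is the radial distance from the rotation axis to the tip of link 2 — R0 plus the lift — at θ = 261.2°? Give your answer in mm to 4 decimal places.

segment 1 (0° to 114.3°, dwell): s unchanged at 0.0000
segment 2 (114.3° to 158.5°, cycloidal, h = 29) is passed completely: s = 0.0000 + (29) = 29.0000
segment 3 (158.5° to 204.7°, simple-harmonic, h = 28) is passed completely: s = 29.0000 + (28) = 57.0000
segment 4 (204.7° to 245.4°, dwell): s unchanged at 57.0000
θ = 261.2° falls in segment 5 (245.4° to 360°, simple-harmonic, h = -57): β = 261.2 − 245.4 = 15.8°, B = 114.6°; Δs = -57/2·(1 − cos(π·0.1379)) = -2.6318; s = 57.0000 − 2.6318 = 54.3682
R = R0 + s = 14 + 54.3682 = 68.3682

68.3682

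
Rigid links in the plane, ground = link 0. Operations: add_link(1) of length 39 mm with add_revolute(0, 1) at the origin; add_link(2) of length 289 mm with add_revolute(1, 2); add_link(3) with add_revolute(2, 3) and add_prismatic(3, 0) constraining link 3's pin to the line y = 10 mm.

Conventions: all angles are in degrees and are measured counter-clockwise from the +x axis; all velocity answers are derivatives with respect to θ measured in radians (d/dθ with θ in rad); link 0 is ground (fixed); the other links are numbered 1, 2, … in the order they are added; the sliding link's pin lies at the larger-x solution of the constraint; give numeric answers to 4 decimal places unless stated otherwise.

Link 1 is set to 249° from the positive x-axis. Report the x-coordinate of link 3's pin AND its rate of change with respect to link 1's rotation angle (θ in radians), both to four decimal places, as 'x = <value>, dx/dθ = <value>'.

geometry: r = 39 mm, L = 289 mm, e = 10 mm
crank pin P = (r cos θ, r sin θ) = (-13.976350, -36.409637)
h = r sin θ − e = -36.409637 − 10 = -46.409637
x = r cos θ + √(L² − h²) = -13.976350 + 285.249269 = 271.272919
dx/dθ = −r sin θ − h·r cos θ/√(L² − h²) (θ in radians; h = -46.409637) = 34.135705

x = 271.2729, dx/dθ = 34.1357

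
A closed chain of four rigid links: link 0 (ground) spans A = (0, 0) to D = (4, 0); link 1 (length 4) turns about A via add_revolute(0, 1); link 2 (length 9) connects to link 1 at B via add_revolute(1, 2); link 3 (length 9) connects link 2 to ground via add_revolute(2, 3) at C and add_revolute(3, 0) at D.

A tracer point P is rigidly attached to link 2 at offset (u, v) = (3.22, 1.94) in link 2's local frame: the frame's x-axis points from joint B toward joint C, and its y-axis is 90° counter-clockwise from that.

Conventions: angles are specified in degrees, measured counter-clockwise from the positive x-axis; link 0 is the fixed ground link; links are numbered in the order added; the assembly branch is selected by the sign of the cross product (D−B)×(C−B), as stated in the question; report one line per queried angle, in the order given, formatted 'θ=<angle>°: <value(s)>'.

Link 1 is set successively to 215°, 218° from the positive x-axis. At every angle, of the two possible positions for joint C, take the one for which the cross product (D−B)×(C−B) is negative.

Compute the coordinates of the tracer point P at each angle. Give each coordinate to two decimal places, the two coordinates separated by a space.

A=(0,0), D=(4.00,0)
θ=215°: B = A + 4.00·(cos215°, sin215°) = (-3.2766, -2.2943)
θ=215°: |BD| = 7.6297
θ=215°: circle(B,9.00) ∩ circle(D,9.00): a=3.8149, h=8.1515
θ=215°:   candidates: C₊=(-2.0895,6.6271) cross=62.194; C₋=(2.8129,-8.9214) cross=-62.194
θ=215°:   branch - wants cross < 0 → take C=(2.8129,-8.9214) (cross=-62.194)
θ=215°: ex = (C−B)/|BC| = (0.6766,-0.7363); ey = (0.7363,0.6766)
θ=215°: P = B + 3.22·ex + 1.94·ey = (0.3306,-3.3527)
θ=218°: B = A + 4.00·(cos218°, sin218°) = (-3.1520, -2.4626)
θ=218°: |BD| = 7.5641
θ=218°: circle(B,9.00) ∩ circle(D,9.00): a=3.7821, h=8.1668
θ=218°:   candidates: C₊=(-2.2349,6.4905) cross=61.775; C₋=(3.0828,-8.9531) cross=-61.775
θ=218°:   branch - wants cross < 0 → take C=(3.0828,-8.9531) (cross=-61.775)
θ=218°: ex = (C−B)/|BC| = (0.6928,-0.7212); ey = (0.7212,0.6928)
θ=218°: P = B + 3.22·ex + 1.94·ey = (0.4777,-3.4408)

θ=215°: 0.33 -3.35
θ=218°: 0.48 -3.44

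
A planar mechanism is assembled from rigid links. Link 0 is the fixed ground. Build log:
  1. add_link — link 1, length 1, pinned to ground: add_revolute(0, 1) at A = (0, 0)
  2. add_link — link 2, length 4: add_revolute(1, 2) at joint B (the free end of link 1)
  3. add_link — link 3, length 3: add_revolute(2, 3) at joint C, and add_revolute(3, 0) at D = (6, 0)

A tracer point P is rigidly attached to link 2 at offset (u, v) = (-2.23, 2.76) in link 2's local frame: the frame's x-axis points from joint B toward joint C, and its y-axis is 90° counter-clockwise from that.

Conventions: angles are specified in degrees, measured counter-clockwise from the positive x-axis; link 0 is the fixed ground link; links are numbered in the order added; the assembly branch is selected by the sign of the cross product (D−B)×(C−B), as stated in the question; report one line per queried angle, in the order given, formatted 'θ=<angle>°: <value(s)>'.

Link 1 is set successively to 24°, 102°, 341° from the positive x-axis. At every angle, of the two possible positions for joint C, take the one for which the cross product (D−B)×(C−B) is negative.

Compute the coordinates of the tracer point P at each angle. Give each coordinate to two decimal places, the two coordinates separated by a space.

A=(0,0), D=(6.00,0)
θ=24°: B = A + 1.00·(cos24°, sin24°) = (0.9135, 0.4067)
θ=24°: |BD| = 5.1027
θ=24°: circle(B,4.00) ∩ circle(D,3.00): a=3.2373, h=2.3495
θ=24°:   candidates: C₊=(4.3278,2.4907) cross=11.989; C₋=(3.9532,-2.1933) cross=-11.989
θ=24°:   branch - wants cross < 0 → take C=(3.9532,-2.1933) (cross=-11.989)
θ=24°: ex = (C−B)/|BC| = (0.7599,-0.6500); ey = (0.6500,0.7599)
θ=24°: P = B + -2.23·ex + 2.76·ey = (1.0130,3.9537)
θ=102°: B = A + 1.00·(cos102°, sin102°) = (-0.2079, 0.9781)
θ=102°: |BD| = 6.2845
θ=102°: circle(B,4.00) ∩ circle(D,3.00): a=3.6992, h=1.5219
θ=102°:   candidates: C₊=(3.6831,1.9057) cross=9.564; C₋=(3.2093,-1.1009) cross=-9.564
θ=102°:   branch - wants cross < 0 → take C=(3.2093,-1.1009) (cross=-9.564)
θ=102°: ex = (C−B)/|BC| = (0.8543,-0.5198); ey = (0.5198,0.8543)
θ=102°: P = B + -2.23·ex + 2.76·ey = (-0.6784,4.4951)
θ=341°: B = A + 1.00·(cos341°, sin341°) = (0.9455, -0.3256)
θ=341°: |BD| = 5.0650
θ=341°: circle(B,4.00) ∩ circle(D,3.00): a=3.2235, h=2.3683
θ=341°:   candidates: C₊=(4.0101,2.2451) cross=11.996; C₋=(4.3146,-2.4818) cross=-11.996
θ=341°:   branch - wants cross < 0 → take C=(4.3146,-2.4818) (cross=-11.996)
θ=341°: ex = (C−B)/|BC| = (0.8423,-0.5391); ey = (0.5391,0.8423)
θ=341°: P = B + -2.23·ex + 2.76·ey = (0.5551,3.2012)

θ=24°: 1.01 3.95
θ=102°: -0.68 4.50
θ=341°: 0.56 3.20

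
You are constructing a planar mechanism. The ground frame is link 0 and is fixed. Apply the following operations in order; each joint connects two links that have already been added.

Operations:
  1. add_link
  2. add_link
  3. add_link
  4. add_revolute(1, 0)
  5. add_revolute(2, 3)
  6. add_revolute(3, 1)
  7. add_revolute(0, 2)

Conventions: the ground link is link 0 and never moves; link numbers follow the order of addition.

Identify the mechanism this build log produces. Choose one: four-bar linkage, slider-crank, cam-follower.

links: 4 (incl. ground); joints: 4 revolute, 0 prismatic, 0 higher (cam) pair, forming one closed loop
4 links in a single 4R loop → four-bar linkage

four-bar linkage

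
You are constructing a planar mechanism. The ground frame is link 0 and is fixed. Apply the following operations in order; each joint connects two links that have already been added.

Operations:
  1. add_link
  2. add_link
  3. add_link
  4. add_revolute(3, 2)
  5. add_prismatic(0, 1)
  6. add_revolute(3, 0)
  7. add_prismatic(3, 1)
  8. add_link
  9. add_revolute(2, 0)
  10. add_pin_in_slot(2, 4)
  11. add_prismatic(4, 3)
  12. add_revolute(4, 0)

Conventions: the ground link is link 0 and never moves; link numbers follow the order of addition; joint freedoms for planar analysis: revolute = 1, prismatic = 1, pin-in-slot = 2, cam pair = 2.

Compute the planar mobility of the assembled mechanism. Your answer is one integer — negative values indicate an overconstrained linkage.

(L,J1,J2)=(1,0,0); link0 fixed
link1: (2,0,0)
link2: (3,0,0)
link3: (4,0,0)
R 3-2 [J1]: (4,1,0)
P 0-1 [J1]: (4,2,0)
R 3-0 [J1]: (4,3,0)
P 3-1 [J1]: (4,4,0)
link4: (5,4,0)
R 2-0 [J1]: (5,5,0)
PS 2-4 [J2]: (5,5,1)
P 4-3 [J1]: (5,6,1)
R 4-0 [J1]: (5,7,1)
Grübler: 3·4 − 2·7 − 1 = -3

M = -3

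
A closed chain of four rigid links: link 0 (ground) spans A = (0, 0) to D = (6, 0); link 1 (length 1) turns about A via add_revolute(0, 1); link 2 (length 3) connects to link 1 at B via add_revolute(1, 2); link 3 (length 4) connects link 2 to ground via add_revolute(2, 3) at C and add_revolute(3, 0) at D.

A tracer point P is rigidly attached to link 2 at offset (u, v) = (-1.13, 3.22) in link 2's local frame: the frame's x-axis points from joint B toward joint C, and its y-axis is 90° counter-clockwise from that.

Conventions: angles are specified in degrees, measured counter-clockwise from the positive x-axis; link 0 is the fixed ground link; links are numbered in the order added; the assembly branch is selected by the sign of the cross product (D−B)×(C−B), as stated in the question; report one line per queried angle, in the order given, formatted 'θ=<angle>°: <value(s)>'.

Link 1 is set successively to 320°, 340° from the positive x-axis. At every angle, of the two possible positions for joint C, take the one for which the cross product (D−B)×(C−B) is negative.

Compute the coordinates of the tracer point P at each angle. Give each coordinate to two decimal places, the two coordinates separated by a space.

A=(0,0), D=(6.00,0)
θ=320°: B = A + 1.00·(cos320°, sin320°) = (0.7660, -0.6428)
θ=320°: |BD| = 5.2733
θ=320°: circle(B,3.00) ∩ circle(D,4.00): a=1.9729, h=2.2600
θ=320°:   candidates: C₊=(2.4488,1.8408) cross=11.918; C₋=(2.9997,-2.6454) cross=-11.918
θ=320°:   branch - wants cross < 0 → take C=(2.9997,-2.6454) (cross=-11.918)
θ=320°: ex = (C−B)/|BC| = (0.7446,-0.6676); ey = (0.6676,0.7446)
θ=320°: P = B + -1.13·ex + 3.22·ey = (2.0742,2.5090)
θ=340°: B = A + 1.00·(cos340°, sin340°) = (0.9397, -0.3420)
θ=340°: |BD| = 5.0719
θ=340°: circle(B,3.00) ∩ circle(D,4.00): a=1.8458, h=2.3649
θ=340°:   candidates: C₊=(2.6219,2.1420) cross=11.995; C₋=(2.9408,-2.5771) cross=-11.995
θ=340°:   branch - wants cross < 0 → take C=(2.9408,-2.5771) (cross=-11.995)
θ=340°: ex = (C−B)/|BC| = (0.6670,-0.7450); ey = (0.7450,0.6670)
θ=340°: P = B + -1.13·ex + 3.22·ey = (2.5849,2.6477)

θ=320°: 2.07 2.51
θ=340°: 2.58 2.65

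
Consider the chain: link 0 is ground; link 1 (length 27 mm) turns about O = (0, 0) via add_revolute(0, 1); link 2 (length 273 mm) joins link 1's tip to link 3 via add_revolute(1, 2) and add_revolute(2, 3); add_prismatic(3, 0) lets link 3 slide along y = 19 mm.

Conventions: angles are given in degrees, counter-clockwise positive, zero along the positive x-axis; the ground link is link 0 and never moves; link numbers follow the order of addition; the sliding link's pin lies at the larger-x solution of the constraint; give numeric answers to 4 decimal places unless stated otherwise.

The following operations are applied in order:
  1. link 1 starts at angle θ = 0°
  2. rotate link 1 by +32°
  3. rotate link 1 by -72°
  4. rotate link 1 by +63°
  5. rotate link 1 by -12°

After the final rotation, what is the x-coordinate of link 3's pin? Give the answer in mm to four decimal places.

geometry: r = 27 mm, L = 273 mm, e = 19 mm; θ starts at 0°
rotate link 1 by +32°: θ ← 0° +32° = 32°
rotate link 1 by -72°: θ ← 32° -72° = -40°
rotate link 1 by +63°: θ ← -40° +63° = 23°
rotate link 1 by -12°: θ ← 23° -12° = 11°
crank pin P = (r cos θ, r sin θ) = (26.503934, 5.151843)
h = r sin θ − e = 5.151843 − 19 = -13.848157
x = r cos θ + √(L² − h²) = 26.503934 + 272.648544 = 299.152478

299.1525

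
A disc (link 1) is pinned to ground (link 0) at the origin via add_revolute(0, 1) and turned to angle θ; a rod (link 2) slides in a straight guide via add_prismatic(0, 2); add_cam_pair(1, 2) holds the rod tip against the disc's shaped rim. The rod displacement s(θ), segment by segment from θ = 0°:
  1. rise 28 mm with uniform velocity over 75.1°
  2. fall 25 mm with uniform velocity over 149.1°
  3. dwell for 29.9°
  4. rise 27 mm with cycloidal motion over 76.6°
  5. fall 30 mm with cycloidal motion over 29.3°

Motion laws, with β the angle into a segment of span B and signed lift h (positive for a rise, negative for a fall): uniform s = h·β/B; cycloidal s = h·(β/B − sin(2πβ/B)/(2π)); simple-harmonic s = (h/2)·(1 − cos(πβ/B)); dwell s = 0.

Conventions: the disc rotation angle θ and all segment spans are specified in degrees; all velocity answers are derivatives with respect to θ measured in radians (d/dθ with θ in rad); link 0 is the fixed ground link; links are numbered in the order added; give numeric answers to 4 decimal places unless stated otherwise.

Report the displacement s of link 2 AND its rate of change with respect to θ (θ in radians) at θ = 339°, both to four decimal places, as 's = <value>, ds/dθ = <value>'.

segment 1 (0° to 75.1°, uniform, h = 28) is passed completely: s = 0.0000 + (28) = 28.0000
segment 2 (75.1° to 224.2°, uniform, h = -25) is passed completely: s = 28.0000 + (-25) = 3.0000
segment 3 (224.2° to 254.1°, dwell): s unchanged at 3.0000
segment 4 (254.1° to 330.7°, cycloidal, h = 27) is passed completely: s = 3.0000 + (27) = 30.0000
θ = 339° falls in segment 5 (330.7° to 360°, cycloidal, h = -30): β = 339 − 330.7 = 8.3°, B = 29.3°; Δs = -30·(0.2833 − sin(2π·0.2833)/(2π)) = -3.8276; s = 30.0000 − 3.8276 = 26.1724
velocity in seg [330.7°–360°] (cycloidal), θ in radians: β = 8.3° = 0.1449 rad, B = 29.3° = 0.5114 rad; ds/dθ = (h/B)(1 − cos(2πβ/B)) = ((-30)/0.5114)(1 − cos(2π·0.2833)) = -70.841171 mm/rad

s = 26.1724, ds/dθ = -70.8412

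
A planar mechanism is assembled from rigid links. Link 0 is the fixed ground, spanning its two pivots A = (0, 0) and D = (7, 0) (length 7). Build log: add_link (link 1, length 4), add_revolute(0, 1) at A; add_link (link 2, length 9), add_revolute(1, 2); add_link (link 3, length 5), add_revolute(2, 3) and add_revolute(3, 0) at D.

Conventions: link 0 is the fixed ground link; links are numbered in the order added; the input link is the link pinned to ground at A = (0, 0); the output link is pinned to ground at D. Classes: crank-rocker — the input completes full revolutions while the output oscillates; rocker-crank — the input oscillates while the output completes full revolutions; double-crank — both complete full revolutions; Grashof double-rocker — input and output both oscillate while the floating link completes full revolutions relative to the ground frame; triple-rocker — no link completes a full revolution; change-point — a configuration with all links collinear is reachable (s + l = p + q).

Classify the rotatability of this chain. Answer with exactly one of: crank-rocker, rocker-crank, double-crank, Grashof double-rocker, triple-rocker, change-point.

lengths: ground=7, input=4, coupler=9, output=5
sorted: s=4 (shortest), l=9 (longest), p+q=12
s + l = 13 vs p + q = 12
s + l > p + q → non-Grashof → no link fully rotates → triple-rocker

triple-rocker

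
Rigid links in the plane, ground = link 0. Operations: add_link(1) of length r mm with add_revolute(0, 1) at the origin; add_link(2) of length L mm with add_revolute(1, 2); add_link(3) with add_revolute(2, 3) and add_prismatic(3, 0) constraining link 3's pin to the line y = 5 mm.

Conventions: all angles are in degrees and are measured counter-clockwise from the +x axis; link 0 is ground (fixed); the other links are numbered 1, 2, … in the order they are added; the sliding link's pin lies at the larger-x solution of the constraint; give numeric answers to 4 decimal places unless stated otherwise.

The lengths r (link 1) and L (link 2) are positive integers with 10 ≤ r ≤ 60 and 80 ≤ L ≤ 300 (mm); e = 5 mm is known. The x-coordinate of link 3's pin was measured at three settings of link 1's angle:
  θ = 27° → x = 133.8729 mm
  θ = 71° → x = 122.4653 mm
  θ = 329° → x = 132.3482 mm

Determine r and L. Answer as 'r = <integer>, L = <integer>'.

constraint per measurement: (x − r cos θ)² + (r sin θ − e)² = L²
subtracting the θ₁ and θ₂ equations cancels the r² and L² terms:
r = (x₁² − x₂²) / (2[(x₁cos θ₁ + e sin θ₁) − (x₂cos θ₂ + e sin θ₂)]) = 18.9999 → r = 19
L² = (x₁ − r cos θ₁)² + (r sin θ₁ − e)² = 13688.9933 → L = 117.0000 → L = 117
check at θ₃=329°: x = 132.3482 (printed 132.3482) ✓

r = 19, L = 117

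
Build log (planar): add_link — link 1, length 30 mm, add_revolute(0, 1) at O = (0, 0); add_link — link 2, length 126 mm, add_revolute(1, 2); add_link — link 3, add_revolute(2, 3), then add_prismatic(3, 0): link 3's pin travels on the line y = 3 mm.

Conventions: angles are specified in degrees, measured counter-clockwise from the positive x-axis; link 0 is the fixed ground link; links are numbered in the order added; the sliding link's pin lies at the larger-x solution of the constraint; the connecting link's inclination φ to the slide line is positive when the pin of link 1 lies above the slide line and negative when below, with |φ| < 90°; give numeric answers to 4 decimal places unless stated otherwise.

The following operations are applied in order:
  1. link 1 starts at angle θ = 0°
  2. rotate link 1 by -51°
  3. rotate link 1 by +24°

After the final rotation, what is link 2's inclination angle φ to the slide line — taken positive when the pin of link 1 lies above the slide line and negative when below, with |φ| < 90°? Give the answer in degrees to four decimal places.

geometry: r = 30 mm, L = 126 mm, e = 3 mm; θ starts at 0°
rotate link 1 by -51°: θ ← 0° -51° = -51°
rotate link 1 by +24°: θ ← -51° +24° = -27°
h = r sin θ − e = -13.619715 − 3 = -16.619715
sin φ = h / L = -16.619715 / 126 = -0.13190250
φ = arcsin(-0.13190250) = -7.579544°

-7.5795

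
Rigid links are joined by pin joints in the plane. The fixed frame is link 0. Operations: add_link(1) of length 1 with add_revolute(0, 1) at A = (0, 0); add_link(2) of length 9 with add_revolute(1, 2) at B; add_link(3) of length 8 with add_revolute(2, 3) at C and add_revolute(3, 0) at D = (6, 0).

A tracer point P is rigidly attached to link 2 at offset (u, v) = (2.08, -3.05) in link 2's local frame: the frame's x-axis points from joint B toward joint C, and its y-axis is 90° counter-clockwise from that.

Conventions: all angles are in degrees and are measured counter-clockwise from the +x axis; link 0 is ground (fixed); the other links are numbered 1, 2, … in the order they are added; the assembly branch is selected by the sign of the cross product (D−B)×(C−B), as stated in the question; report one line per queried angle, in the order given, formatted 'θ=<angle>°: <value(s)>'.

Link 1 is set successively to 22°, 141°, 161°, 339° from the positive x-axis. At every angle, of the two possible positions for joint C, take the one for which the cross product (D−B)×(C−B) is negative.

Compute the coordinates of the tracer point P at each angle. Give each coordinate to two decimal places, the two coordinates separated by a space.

A=(0,0), D=(6.00,0)
θ=22°: B = A + 1.00·(cos22°, sin22°) = (0.9272, 0.3746)
θ=22°: |BD| = 5.0866
θ=22°: circle(B,9.00) ∩ circle(D,8.00): a=4.2144, h=7.9523
θ=22°:   candidates: C₊=(5.7158,7.9949) cross=40.450; C₋=(4.5445,-7.8665) cross=-40.450
θ=22°:   branch - wants cross < 0 → take C=(4.5445,-7.8665) (cross=-40.450)
θ=22°: ex = (C−B)/|BC| = (0.4019,-0.9157); ey = (0.9157,0.4019)
θ=22°: P = B + 2.08·ex + -3.05·ey = (-1.0296,-2.7559)
θ=141°: B = A + 1.00·(cos141°, sin141°) = (-0.7771, 0.6293)
θ=141°: |BD| = 6.8063
θ=141°: circle(B,9.00) ∩ circle(D,8.00): a=4.6520, h=7.7045
θ=141°:   candidates: C₊=(4.5673,7.8707) cross=52.439; C₋=(3.1426,-7.4723) cross=-52.439
θ=141°:   branch - wants cross < 0 → take C=(3.1426,-7.4723) (cross=-52.439)
θ=141°: ex = (C−B)/|BC| = (0.4355,-0.9002); ey = (0.9002,0.4355)
θ=141°: P = B + 2.08·ex + -3.05·ey = (-2.6168,-2.5714)
θ=161°: B = A + 1.00·(cos161°, sin161°) = (-0.9455, 0.3256)
θ=161°: |BD| = 6.9531
θ=161°: circle(B,9.00) ∩ circle(D,8.00): a=4.6990, h=7.6759
θ=161°:   candidates: C₊=(4.1078,7.7730) cross=53.371; C₋=(3.3890,-7.5619) cross=-53.371
θ=161°:   branch - wants cross < 0 → take C=(3.3890,-7.5619) (cross=-53.371)
θ=161°: ex = (C−B)/|BC| = (0.4816,-0.8764); ey = (0.8764,0.4816)
θ=161°: P = B + 2.08·ex + -3.05·ey = (-2.6168,-2.9662)
θ=339°: B = A + 1.00·(cos339°, sin339°) = (0.9336, -0.3584)
θ=339°: |BD| = 5.0791
θ=339°: circle(B,9.00) ∩ circle(D,8.00): a=4.2131, h=7.9530
θ=339°:   candidates: C₊=(4.5750,7.8721) cross=40.394; C₋=(5.6973,-7.9943) cross=-40.394
θ=339°:   branch - wants cross < 0 → take C=(5.6973,-7.9943) (cross=-40.394)
θ=339°: ex = (C−B)/|BC| = (0.5293,-0.8484); ey = (0.8484,0.5293)
θ=339°: P = B + 2.08·ex + -3.05·ey = (-0.5532,-3.7375)

θ=22°: -1.03 -2.76
θ=141°: -2.62 -2.57
θ=161°: -2.62 -2.97
θ=339°: -0.55 -3.74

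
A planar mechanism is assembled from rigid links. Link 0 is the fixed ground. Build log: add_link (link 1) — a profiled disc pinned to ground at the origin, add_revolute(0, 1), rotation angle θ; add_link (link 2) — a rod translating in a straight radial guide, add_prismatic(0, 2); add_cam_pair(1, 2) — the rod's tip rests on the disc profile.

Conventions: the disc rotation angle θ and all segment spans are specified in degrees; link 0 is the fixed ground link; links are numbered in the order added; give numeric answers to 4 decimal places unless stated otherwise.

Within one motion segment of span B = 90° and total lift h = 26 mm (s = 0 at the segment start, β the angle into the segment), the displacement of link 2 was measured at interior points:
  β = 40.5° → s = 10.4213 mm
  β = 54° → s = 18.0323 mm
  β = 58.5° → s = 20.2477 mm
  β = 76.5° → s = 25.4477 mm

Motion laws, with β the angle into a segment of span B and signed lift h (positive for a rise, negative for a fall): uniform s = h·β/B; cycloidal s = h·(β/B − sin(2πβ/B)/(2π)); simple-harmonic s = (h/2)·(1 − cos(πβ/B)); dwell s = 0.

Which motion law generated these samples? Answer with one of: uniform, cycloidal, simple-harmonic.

candidates at β/B = r: uniform s = h·r (linear in β); cycloidal s = h·(r − sin(2πr)/(2π)); simple-harmonic s = (h/2)(1 − cos(πr))
β=40.5°: printed 10.4213 | uniform 11.7000, cycloidal 10.4213, simple-harmonic 10.9664
β=54°: printed 18.0323 | uniform 15.6000, cycloidal 18.0323, simple-harmonic 17.0172
β=58.5°: printed 20.2477 | uniform 16.9000, cycloidal 20.2477, simple-harmonic 18.9019
β=76.5°: printed 25.4477 | uniform 22.1000, cycloidal 25.4477, simple-harmonic 24.5831
only one law matches every sample → cycloidal

cycloidal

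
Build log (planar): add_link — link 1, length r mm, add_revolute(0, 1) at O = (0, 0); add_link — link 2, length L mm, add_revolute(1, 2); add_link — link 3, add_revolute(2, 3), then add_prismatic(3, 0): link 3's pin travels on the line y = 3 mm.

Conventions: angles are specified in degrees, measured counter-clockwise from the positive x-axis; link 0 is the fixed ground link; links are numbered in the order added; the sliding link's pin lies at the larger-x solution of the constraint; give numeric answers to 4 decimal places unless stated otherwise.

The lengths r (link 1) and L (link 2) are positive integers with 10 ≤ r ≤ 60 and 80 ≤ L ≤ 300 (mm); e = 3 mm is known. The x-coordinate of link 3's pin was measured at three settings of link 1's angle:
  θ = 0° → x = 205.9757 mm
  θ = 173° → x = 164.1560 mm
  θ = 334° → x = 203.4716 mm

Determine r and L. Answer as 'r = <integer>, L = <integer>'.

constraint per measurement: (x − r cos θ)² + (r sin θ − e)² = L²
subtracting the θ₁ and θ₂ equations cancels the r² and L² terms:
r = (x₁² − x₂²) / (2[(x₁cos θ₁ + e sin θ₁) − (x₂cos θ₂ + e sin θ₂)]) = 21.0000 → r = 21
L² = (x₁ − r cos θ₁)² + (r sin θ₁ − e)² = 34225.0096 → L = 185.0000 → L = 185
check at θ₃=334°: x = 203.4716 (printed 203.4716) ✓

r = 21, L = 185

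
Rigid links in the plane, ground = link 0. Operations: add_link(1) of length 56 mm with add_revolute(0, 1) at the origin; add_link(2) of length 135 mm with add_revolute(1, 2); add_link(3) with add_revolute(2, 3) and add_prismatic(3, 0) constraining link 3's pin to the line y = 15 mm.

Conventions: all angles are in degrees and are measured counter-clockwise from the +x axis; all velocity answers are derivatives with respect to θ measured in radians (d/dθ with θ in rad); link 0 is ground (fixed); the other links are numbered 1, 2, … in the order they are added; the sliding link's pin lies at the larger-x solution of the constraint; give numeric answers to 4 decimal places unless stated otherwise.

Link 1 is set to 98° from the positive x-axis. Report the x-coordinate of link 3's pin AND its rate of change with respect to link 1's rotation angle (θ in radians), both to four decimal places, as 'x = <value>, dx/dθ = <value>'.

geometry: r = 56 mm, L = 135 mm, e = 15 mm
crank pin P = (r cos θ, r sin θ) = (-7.793694, 55.455012)
h = r sin θ − e = 55.455012 − 15 = 40.455012
x = r cos θ + √(L² − h²) = -7.793694 + 128.795932 = 121.002238
dx/dθ = −r sin θ − h·r cos θ/√(L² − h²) (θ in radians; h = 40.455012) = -53.007000

x = 121.0022, dx/dθ = -53.0070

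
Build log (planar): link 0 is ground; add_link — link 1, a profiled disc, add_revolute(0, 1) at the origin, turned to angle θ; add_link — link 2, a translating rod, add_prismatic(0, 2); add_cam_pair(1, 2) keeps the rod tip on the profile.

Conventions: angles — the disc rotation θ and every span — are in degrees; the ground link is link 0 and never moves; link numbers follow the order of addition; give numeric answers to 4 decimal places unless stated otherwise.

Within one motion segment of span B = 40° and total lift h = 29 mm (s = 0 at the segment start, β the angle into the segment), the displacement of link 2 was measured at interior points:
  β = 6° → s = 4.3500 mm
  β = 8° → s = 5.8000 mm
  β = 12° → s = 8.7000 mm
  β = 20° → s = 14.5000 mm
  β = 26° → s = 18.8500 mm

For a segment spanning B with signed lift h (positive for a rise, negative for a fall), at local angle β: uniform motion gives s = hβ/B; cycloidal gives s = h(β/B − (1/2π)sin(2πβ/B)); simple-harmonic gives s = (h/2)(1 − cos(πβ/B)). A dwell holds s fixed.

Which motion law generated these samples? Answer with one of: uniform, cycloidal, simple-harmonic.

candidates at β/B = r: uniform s = h·r (linear in β); cycloidal s = h·(r − sin(2πr)/(2π)); simple-harmonic s = (h/2)(1 − cos(πr))
β=6°: printed 4.3500 | uniform 4.3500, cycloidal 0.6160, simple-harmonic 1.5804
β=8°: printed 5.8000 | uniform 5.8000, cycloidal 1.4104, simple-harmonic 2.7693
β=12°: printed 8.7000 | uniform 8.7000, cycloidal 4.3104, simple-harmonic 5.9771
β=20°: printed 14.5000 | uniform 14.5000, cycloidal 14.5000, simple-harmonic 14.5000
β=26°: printed 18.8500 | uniform 18.8500, cycloidal 22.5840, simple-harmonic 21.0829
only one law matches every sample → uniform

uniform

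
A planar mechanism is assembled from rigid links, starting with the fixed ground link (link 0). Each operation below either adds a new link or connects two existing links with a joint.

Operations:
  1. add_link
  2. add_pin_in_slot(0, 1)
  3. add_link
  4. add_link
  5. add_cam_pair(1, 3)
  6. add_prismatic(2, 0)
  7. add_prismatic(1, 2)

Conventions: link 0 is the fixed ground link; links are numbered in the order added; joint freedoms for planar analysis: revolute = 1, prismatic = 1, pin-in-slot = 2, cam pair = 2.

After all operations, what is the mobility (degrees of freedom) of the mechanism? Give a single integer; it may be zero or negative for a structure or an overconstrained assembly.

link 0 = ground. State L|J1|J2 = 1|0|0
+link1  2|0|0
PS(0,1) f=2→J2  2|0|1
+link2  3|0|1
+link3  4|0|1
C(1,3) f=2→J2  4|0|2
P(2,0) f=1→J1  4|1|2
P(1,2) f=1→J1  4|2|2
M = 3(4−1)−2·2−2 = 9−4−2 = 3

M = 3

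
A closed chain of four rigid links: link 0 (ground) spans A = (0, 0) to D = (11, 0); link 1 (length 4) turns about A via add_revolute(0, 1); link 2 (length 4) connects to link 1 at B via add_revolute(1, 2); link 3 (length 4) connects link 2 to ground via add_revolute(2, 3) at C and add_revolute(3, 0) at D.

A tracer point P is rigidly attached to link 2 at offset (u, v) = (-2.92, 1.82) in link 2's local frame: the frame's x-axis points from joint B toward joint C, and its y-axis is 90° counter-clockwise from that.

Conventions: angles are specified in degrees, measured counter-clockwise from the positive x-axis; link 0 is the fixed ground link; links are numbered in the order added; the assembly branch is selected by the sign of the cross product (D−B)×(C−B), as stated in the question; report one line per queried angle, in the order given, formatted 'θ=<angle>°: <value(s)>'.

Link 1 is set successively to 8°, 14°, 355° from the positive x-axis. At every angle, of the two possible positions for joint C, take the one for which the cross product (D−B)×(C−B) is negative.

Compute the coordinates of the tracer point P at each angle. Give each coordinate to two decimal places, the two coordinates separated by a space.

A=(0,0), D=(11.00,0)
θ=8°: B = A + 4.00·(cos8°, sin8°) = (3.9611, 0.5567)
θ=8°: |BD| = 7.0609
θ=8°: circle(B,4.00) ∩ circle(D,4.00): a=3.5305, h=1.8804
θ=8°:   candidates: C₊=(7.6288,2.1529) cross=13.277; C₋=(7.3323,-1.5962) cross=-13.277
θ=8°:   branch - wants cross < 0 → take C=(7.3323,-1.5962) (cross=-13.277)
θ=8°: ex = (C−B)/|BC| = (0.8428,-0.5382); ey = (0.5382,0.8428)
θ=8°: P = B + -2.92·ex + 1.82·ey = (2.4797,3.6622)
θ=14°: B = A + 4.00·(cos14°, sin14°) = (3.8812, 0.9677)
θ=14°: |BD| = 7.1843
θ=14°: circle(B,4.00) ∩ circle(D,4.00): a=3.5921, h=1.7597
θ=14°:   candidates: C₊=(7.6776,2.2275) cross=12.642; C₋=(7.2036,-1.2598) cross=-12.642
θ=14°:   branch - wants cross < 0 → take C=(7.2036,-1.2598) (cross=-12.642)
θ=14°: ex = (C−B)/|BC| = (0.8306,-0.5569); ey = (0.5569,0.8306)
θ=14°: P = B + -2.92·ex + 1.82·ey = (2.4694,4.1054)
θ=355°: B = A + 4.00·(cos355°, sin355°) = (3.9848, -0.3486)
θ=355°: |BD| = 7.0239
θ=355°: circle(B,4.00) ∩ circle(D,4.00): a=3.5119, h=1.9148
θ=355°:   candidates: C₊=(7.3974,1.7381) cross=13.449; C₋=(7.5874,-2.0867) cross=-13.449
θ=355°:   branch - wants cross < 0 → take C=(7.5874,-2.0867) (cross=-13.449)
θ=355°: ex = (C−B)/|BC| = (0.9007,-0.4345); ey = (0.4345,0.9007)
θ=355°: P = B + -2.92·ex + 1.82·ey = (2.1457,2.5594)

θ=8°: 2.48 3.66
θ=14°: 2.47 4.11
θ=355°: 2.15 2.56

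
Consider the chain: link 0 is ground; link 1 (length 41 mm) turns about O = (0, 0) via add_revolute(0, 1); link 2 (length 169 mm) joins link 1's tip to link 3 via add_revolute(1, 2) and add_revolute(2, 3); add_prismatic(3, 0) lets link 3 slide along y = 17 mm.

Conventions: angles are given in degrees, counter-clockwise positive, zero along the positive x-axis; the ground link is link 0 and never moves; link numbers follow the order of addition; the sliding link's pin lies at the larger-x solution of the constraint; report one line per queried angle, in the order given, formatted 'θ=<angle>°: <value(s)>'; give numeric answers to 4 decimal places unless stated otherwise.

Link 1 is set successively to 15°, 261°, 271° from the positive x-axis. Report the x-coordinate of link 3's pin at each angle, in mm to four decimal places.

geometry: r = 41 mm, L = 169 mm, e = 17 mm
θ=15°: crank pin P = (r cos θ, r sin θ) = (39.602959, 10.611581)
θ=15°: h = r sin θ − e = 10.611581 − 17 = -6.388419
θ=15°: x = r cos θ + √(L² − h²) = 39.602959 + 168.879212 = 208.482170
θ=261°: crank pin P = (r cos θ, r sin θ) = (-6.413813, -40.495222)
θ=261°: h = r sin θ − e = -40.495222 − 17 = -57.495222
θ=261°: x = r cos θ + √(L² − h²) = -6.413813 + 158.919160 = 152.505347
θ=271°: crank pin P = (r cos θ, r sin θ) = (0.715549, -40.993756)
θ=271°: h = r sin θ − e = -40.993756 − 17 = -57.993756
θ=271°: x = r cos θ + √(L² − h²) = 0.715549 + 158.737911 = 159.453459

θ=15°: 208.4822
θ=261°: 152.5053
θ=271°: 159.4535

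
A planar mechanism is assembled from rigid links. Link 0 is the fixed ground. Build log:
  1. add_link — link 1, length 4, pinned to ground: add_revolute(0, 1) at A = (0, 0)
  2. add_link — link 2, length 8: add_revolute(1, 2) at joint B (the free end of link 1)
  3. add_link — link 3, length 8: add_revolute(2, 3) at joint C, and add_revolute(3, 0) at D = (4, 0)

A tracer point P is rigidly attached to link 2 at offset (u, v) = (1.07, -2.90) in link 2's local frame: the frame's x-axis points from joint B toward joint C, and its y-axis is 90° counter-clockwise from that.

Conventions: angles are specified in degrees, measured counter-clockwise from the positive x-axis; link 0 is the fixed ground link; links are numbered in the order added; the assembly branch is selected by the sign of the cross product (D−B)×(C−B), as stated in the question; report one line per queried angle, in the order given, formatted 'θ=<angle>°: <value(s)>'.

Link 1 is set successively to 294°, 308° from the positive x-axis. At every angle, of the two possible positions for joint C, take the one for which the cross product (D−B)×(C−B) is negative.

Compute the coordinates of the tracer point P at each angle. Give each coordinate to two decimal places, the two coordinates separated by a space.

A=(0,0), D=(4.00,0)
θ=294°: B = A + 4.00·(cos294°, sin294°) = (1.6269, -3.6542)
θ=294°: |BD| = 4.3571
θ=294°: circle(B,8.00) ∩ circle(D,8.00): a=2.1786, h=7.6977
θ=294°:   candidates: C₊=(-3.6423,2.3654) cross=33.540; C₋=(9.2693,-6.0195) cross=-33.540
θ=294°:   branch - wants cross < 0 → take C=(9.2693,-6.0195) (cross=-33.540)
θ=294°: ex = (C−B)/|BC| = (0.9553,-0.2957); ey = (0.2957,0.9553)
θ=294°: P = B + 1.07·ex + -2.90·ey = (1.7917,-6.7409)
θ=308°: B = A + 4.00·(cos308°, sin308°) = (2.4626, -3.1520)
θ=308°: |BD| = 3.5070
θ=308°: circle(B,8.00) ∩ circle(D,8.00): a=1.7535, h=7.8055
θ=308°:   candidates: C₊=(-3.7842,1.8457) cross=27.374; C₋=(10.2468,-4.9977) cross=-27.374
θ=308°:   branch - wants cross < 0 → take C=(10.2468,-4.9977) (cross=-27.374)
θ=308°: ex = (C−B)/|BC| = (0.9730,-0.2307); ey = (0.2307,0.9730)
θ=308°: P = B + 1.07·ex + -2.90·ey = (2.8347,-6.2207)

θ=294°: 1.79 -6.74
θ=308°: 2.83 -6.22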